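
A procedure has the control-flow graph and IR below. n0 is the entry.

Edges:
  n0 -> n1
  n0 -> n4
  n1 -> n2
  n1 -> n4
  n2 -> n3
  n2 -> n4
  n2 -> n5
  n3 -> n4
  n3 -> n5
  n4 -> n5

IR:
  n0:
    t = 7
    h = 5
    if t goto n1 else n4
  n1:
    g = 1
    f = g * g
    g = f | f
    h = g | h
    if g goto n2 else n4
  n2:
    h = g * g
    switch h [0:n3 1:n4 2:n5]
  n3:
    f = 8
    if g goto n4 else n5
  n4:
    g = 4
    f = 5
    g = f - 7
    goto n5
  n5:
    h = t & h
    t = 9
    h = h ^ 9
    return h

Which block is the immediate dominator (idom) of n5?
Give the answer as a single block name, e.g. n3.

Answer: n0

Derivation:
idom tree: n1←n0 n2←n1 n3←n2 n4←n0 n5←n0
Join-block Dom:
  n4: preds {n0,n1,n2,n3}: {n0} ∩ {n0,n1} ∩ {n0,n1,n2} ∩ {n0,n1,n2,n3} = {n0}; idom=n0
  n5: preds {n2,n3,n4}: {n0,n1,n2} ∩ {n0,n1,n2,n3} ∩ {n0,n4} = {n0}; idom=n0

idom(n5) = n0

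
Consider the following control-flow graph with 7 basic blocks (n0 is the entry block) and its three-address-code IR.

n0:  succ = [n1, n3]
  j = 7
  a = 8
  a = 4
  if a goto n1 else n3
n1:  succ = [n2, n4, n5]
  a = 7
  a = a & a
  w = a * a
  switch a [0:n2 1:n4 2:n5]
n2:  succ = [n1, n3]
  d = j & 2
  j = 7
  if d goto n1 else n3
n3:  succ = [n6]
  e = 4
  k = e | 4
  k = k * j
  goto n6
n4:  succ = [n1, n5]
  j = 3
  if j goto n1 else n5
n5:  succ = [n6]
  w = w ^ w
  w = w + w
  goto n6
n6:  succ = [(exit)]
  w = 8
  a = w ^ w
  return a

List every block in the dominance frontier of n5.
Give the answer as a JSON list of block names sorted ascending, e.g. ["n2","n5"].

Answer: ["n6"]

Derivation:
idom tree: n1←n0 n2←n1 n3←n0 n4←n1 n5←n1 n6←n0
Dom at joins:
  n1: preds {n0,n2,n4}: {n0} ∩ {n0,n1,n2} ∩ {n0,n1,n4} = {n0}; idom=n0
  n3: preds {n0,n2}: {n0} ∩ {n0,n1,n2} = {n0}; idom=n0
  n5: preds {n1,n4}: {n0,n1} ∩ {n0,n1,n4} = {n0,n1}; idom=n1
  n6: preds {n3,n5}: {n0,n3} ∩ {n0,n1,n5} = {n0}; idom=n0

DF walk-up:
  join n1 pred n0: · stop@n0
  join n1 pred n2: n2→n1 stop@n0
  join n1 pred n4: n4→n1 stop@n0
  join n3 pred n0: · stop@n0
  join n3 pred n2: n2→n1 stop@n0
  join n5 pred n1: · stop@n1
  join n5 pred n4: n4 stop@n1
  join n6 pred n3: n3 stop@n0
  join n6 pred n5: n5→n1 stop@n0
  n0: DF=∅
  n1: DF={n1,n3,n6}
  n2: DF={n1,n3}
  n3: DF={n6}
  n4: DF={n1,n5}
  n5: DF={n6}
  n6: DF=∅

DF(n5) = ["n6"]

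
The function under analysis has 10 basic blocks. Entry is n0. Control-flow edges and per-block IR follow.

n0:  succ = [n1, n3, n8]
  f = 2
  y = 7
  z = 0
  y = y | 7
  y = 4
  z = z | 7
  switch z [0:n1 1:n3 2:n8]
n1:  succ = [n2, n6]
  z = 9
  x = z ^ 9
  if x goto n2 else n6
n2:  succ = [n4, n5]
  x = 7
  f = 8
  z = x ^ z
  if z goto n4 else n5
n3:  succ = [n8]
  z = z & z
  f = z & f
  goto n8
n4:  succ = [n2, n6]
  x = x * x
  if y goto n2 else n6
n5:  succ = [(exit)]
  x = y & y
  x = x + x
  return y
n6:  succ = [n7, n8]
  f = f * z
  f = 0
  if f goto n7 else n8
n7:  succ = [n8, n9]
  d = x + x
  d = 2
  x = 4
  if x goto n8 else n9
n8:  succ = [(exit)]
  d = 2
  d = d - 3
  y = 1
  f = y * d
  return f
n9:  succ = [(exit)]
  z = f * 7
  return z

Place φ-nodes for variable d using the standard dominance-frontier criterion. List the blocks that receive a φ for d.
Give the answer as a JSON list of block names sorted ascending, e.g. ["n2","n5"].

idom tree: n1←n0 n2←n1 n3←n0 n4←n2 n5←n2 n6←n1 n7←n6 n8←n0 n9←n7
Dom at joins:
  n2: preds {n1,n4}: {n0,n1} ∩ {n0,n1,n2,n4} = {n0,n1}; idom=n1
  n6: preds {n1,n4}: {n0,n1} ∩ {n0,n1,n2,n4} = {n0,n1}; idom=n1
  n8: preds {n0,n3,n6,n7}: {n0} ∩ {n0,n3} ∩ {n0,n1,n6} ∩ {n0,n1,n6,n7} = {n0}; idom=n0

DF walk-up:
  n2←n1: walk · to n1
  n2←n4: walk n4→n2 to n1
  n6←n1: walk · to n1
  n6←n4: walk n4→n2 to n1
  n8←n0: walk · to n0
  n8←n3: walk n3 to n0
  n8←n6: walk n6→n1 to n0
  n8←n7: walk n7→n6→n1 to n0
  n0: DF=∅
  n1: DF={n8}
  n2: DF={n2,n6}
  n3: DF={n8}
  n4: DF={n2,n6}
  n5: DF=∅
  n6: DF={n8}
  n7: DF={n8}
  n8: DF=∅
  n9: DF=∅

φ for d: defs {n7,n8}
  DF⁺ = {n8}

Answer: ["n8"]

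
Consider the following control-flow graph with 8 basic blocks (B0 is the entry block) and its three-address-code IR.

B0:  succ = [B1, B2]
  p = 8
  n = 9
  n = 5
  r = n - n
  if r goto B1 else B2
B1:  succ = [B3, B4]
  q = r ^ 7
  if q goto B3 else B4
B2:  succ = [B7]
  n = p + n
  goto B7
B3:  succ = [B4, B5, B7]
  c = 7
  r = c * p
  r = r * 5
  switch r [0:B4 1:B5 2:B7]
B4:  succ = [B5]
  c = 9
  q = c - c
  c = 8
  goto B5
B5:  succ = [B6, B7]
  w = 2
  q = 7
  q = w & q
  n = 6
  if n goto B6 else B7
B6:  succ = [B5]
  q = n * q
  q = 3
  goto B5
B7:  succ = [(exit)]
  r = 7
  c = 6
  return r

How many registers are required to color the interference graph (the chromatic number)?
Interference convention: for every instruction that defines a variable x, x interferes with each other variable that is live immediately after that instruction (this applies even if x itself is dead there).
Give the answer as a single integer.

Answer: 3

Derivation:
Per-block:
  B0 def {n,p,r} use ∅
  B1 def {q} use {r}
  B2 def {n} use {n,p}
  B3 def {c,r} use {p}
  B4 def {c,q} use ∅
  B5 def {n,q,w} use ∅
  B6 def {q} use {n,q}
  B7 def {c,r} use ∅

Live sets:
  live B0: ∅→{n,p,r}
  live B1: {p,r}→{p}
  live B2: {n,p}→∅
  live B3: {p}→∅
  live B4: ∅→∅
  live B5: ∅→{n,q}
  live B6: {n,q}→∅
  live B7: ∅→∅

Interfere edges:
  c: {p,r}
  n: {p,q,r}
  p: {c,n,q,r}
  q: {n,p,w}
  r: {c,n,p}
  w: {q}

Colouring:
  {c,p,r} pairwise interfere (3-clique) ⇒ χ ≥ 3
  assign c→c1 n→c1 p→c0 q→c2 r→c2 w→c0 — no edge inside a register ⇒ χ ≤ 3
  χ = 3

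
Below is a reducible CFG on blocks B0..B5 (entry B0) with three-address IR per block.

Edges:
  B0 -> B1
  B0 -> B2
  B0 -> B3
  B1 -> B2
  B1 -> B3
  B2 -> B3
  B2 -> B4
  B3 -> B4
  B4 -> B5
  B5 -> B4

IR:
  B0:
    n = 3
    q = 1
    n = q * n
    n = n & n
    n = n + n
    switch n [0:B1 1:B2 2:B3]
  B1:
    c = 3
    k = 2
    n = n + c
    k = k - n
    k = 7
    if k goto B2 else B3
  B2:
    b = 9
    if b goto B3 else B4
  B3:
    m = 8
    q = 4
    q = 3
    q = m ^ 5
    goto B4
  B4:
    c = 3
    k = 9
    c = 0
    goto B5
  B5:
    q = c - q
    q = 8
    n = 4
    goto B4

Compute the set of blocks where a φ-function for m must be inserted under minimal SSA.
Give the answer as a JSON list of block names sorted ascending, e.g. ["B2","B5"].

Answer: ["B4"]

Working:
idom tree: B1←B0 B2←B0 B3←B0 B4←B0 B5←B4
Join-block Dom:
  B2: preds {B0,B1}: {B0} ∩ {B0,B1} = {B0}; idom=B0
  B3: preds {B0,B1,B2}: {B0} ∩ {B0,B1} ∩ {B0,B2} = {B0}; idom=B0
  B4: preds {B2,B3,B5}: {B0,B2} ∩ {B0,B3} ∩ {B0,B4,B5} = {B0}; idom=B0

DF derivation:
  B2←B0: walk · to B0
  B2←B1: walk B1 to B0
  B3←B0: walk · to B0
  B3←B1: walk B1 to B0
  B3←B2: walk B2 to B0
  B4←B2: walk B2 to B0
  B4←B3: walk B3 to B0
  B4←B5: walk B5→B4 to B0
  B0: DF=∅
  B1: DF={B2,B3}
  B2: DF={B3,B4}
  B3: DF={B4}
  B4: DF={B4}
  B5: DF={B4}

φ for m: defs {B3}
  DF⁺ = {B4}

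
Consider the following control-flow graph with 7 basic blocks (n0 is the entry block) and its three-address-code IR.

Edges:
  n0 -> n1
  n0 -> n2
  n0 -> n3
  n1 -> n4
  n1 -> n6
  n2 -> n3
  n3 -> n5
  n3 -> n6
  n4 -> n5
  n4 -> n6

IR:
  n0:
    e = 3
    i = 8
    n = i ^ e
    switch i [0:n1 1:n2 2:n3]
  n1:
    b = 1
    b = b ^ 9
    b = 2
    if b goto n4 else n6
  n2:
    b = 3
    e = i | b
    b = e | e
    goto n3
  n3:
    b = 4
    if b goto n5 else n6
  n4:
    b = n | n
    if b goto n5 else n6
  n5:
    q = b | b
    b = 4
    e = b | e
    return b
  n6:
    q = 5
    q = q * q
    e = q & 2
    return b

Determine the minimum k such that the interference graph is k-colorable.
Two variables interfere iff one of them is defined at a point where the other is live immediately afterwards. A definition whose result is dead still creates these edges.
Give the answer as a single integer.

Block summaries:
  n0: {e,i,n} / ∅
  n1: {b} / ∅
  n2: {b,e} / {i}
  n3: {b} / ∅
  n4: {b} / {n}
  n5: {b,e,q} / {b,e}
  n6: {e,q} / {b}

Liveness:
  live n0: ∅→{e,i,n}
  live n1: {e,n}→{b,e,n}
  live n2: {i}→{e}
  live n3: {e}→{b,e}
  live n4: {e,n}→{b,e}
  live n5: {b,e}→∅
  live n6: {b}→∅

Interfere edges:
  b — {e,i,n,q}
  e — {b,i,n,q}
  i — {b,e,n}
  n — {b,e,i}
  q — {b,e}

Colouring:
  {b,e,i,n} pairwise interfere (4-clique) ⇒ χ ≥ 4
  4-colouring: c0={b}  c1={e}  c2={i,q}  c3={n}
  χ = 4

Answer: 4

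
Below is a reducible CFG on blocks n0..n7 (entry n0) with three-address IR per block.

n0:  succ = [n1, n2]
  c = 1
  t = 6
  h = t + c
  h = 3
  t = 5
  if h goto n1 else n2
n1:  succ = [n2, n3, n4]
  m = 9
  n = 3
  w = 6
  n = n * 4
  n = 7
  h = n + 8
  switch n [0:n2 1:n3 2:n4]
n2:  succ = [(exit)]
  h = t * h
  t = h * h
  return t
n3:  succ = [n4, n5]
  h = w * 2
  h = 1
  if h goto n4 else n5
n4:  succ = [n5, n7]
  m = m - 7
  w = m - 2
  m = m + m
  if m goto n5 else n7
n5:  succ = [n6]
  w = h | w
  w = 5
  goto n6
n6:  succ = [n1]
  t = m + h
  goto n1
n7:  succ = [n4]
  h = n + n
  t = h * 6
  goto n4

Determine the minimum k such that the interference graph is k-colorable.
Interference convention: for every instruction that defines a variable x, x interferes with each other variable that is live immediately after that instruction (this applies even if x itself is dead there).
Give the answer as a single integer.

Per-block:
  n0: def={c,h,t} ue=∅
  n1: def={h,m,n,w} ue=∅
  n2: def={h,t} ue={h,t}
  n3: def={h} ue={w}
  n4: def={m,w} ue={m}
  n5: def={w} ue={h,w}
  n6: def={t} ue={h,m}
  n7: def={h,t} ue={n}

Live sets:
  live n0: ∅→{h,t}
  live n1: {t}→{h,m,n,t,w}
  live n2: {h,t}→∅
  live n3: {m,n,w}→{h,m,n,w}
  live n4: {h,m,n}→{h,m,n,w}
  live n5: {h,m,w}→{h,m}
  live n6: {h,m}→{t}
  live n7: {m,n}→{h,m,n}

Conflict graph:
  c — {t}
  h — {m,n,t,w}
  m — {h,n,t,w}
  n — {h,m,t,w}
  t — {c,h,m,n,w}
  w — {h,m,n,t}

Chromatic number:
  clique {h,m,n,t,w} ⇒ need ≥ 5
  5-colouring: R0={t}  R1={c,h}  R2={m}  R3={n}  R4={w}
  χ = 5

Answer: 5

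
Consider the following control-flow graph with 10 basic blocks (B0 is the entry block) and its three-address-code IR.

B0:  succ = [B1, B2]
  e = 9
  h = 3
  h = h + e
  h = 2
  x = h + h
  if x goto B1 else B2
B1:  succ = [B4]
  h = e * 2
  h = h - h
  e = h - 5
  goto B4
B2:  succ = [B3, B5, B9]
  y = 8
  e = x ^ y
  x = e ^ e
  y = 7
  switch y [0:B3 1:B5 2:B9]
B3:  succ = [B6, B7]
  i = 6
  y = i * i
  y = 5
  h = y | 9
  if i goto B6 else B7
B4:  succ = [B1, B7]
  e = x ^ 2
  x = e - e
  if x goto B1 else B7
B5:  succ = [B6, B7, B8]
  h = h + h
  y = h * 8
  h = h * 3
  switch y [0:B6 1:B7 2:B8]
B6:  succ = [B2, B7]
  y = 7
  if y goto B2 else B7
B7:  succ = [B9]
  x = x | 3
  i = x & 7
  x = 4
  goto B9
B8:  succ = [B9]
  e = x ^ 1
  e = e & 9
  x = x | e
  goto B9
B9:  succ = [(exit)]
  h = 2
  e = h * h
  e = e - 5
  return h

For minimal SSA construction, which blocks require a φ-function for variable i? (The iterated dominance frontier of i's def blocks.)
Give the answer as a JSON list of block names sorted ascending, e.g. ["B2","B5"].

idom tree: B1←B0 B2←B0 B3←B2 B4←B1 B5←B2 B6←B2 B7←B0 B8←B5 B9←B0
Dom at joins:
  B1: preds {B0,B4}: {B0} ∩ {B0,B1,B4} = {B0}; idom=B0
  B2: preds {B0,B6}: {B0} ∩ {B0,B2,B6} = {B0}; idom=B0
  B6: preds {B3,B5}: {B0,B2,B3} ∩ {B0,B2,B5} = {B0,B2}; idom=B2
  B7: preds {B3,B4,B5,B6}: {B0,B2,B3} ∩ {B0,B1,B4} ∩ {B0,B2,B5} ∩ {B0,B2,B6} = {B0}; idom=B0
  B9: preds {B2,B7,B8}: {B0,B2} ∩ {B0,B7} ∩ {B0,B2,B5,B8} = {B0}; idom=B0

DF derivation:
  join B1 pred B0: · stop@B0
  join B1 pred B4: B4→B1 stop@B0
  join B2 pred B0: · stop@B0
  join B2 pred B6: B6→B2 stop@B0
  join B6 pred B3: B3 stop@B2
  join B6 pred B5: B5 stop@B2
  join B7 pred B3: B3→B2 stop@B0
  join B7 pred B4: B4→B1 stop@B0
  join B7 pred B5: B5→B2 stop@B0
  join B7 pred B6: B6→B2 stop@B0
  join B9 pred B2: B2 stop@B0
  join B9 pred B7: B7 stop@B0
  join B9 pred B8: B8→B5→B2 stop@B0
  B0: DF=∅
  B1: DF={B1,B7}
  B2: DF={B2,B7,B9}
  B3: DF={B6,B7}
  B4: DF={B1,B7}
  B5: DF={B6,B7,B9}
  B6: DF={B2,B7}
  B7: DF={B9}
  B8: DF={B9}
  B9: DF=∅

φ for i: defs {B3,B7}
  DF⁺ = {B2,B6,B7,B9}

Answer: ["B2", "B6", "B7", "B9"]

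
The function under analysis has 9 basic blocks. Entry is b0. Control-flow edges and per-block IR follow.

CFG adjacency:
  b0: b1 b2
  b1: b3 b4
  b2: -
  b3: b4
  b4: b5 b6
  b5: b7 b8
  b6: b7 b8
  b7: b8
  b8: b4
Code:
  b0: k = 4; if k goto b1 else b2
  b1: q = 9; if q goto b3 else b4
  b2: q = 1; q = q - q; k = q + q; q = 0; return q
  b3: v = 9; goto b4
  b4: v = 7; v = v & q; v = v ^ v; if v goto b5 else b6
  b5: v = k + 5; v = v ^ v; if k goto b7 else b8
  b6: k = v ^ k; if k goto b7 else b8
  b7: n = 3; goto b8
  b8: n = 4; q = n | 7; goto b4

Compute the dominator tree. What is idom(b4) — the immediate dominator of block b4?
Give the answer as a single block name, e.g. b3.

Answer: b1

Derivation:
idom tree: b1←b0 b2←b0 b3←b1 b4←b1 b5←b4 b6←b4 b7←b4 b8←b4
Dom at joins:
  b4: preds {b1,b3,b8}: {b0,b1} ∩ {b0,b1,b3} ∩ {b0,b1,b4,b8} = {b0,b1}; idom=b1
  b7: preds {b5,b6}: {b0,b1,b4,b5} ∩ {b0,b1,b4,b6} = {b0,b1,b4}; idom=b4
  b8: preds {b5,b6,b7}: {b0,b1,b4,b5} ∩ {b0,b1,b4,b6} ∩ {b0,b1,b4,b7} = {b0,b1,b4}; idom=b4

idom(b4) = b1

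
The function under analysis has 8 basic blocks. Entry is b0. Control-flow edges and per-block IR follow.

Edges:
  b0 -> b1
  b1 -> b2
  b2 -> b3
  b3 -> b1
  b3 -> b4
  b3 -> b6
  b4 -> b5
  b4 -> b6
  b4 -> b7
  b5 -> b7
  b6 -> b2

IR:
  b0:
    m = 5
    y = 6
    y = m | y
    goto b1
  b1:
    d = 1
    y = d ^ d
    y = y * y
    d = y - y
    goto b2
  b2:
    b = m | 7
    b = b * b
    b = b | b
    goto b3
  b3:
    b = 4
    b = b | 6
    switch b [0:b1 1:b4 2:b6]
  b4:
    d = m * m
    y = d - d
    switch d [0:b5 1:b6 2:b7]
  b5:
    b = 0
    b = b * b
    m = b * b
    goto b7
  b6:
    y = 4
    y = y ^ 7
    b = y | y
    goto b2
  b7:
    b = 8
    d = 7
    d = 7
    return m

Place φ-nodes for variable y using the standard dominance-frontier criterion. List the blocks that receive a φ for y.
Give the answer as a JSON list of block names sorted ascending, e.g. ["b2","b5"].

idom tree: b1←b0 b2←b1 b3←b2 b4←b3 b5←b4 b6←b3 b7←b4
Join-block Dom:
  b1: preds {b0,b3}: {b0} ∩ {b0,b1,b2,b3} = {b0}; idom=b0
  b2: preds {b1,b6}: {b0,b1} ∩ {b0,b1,b2,b3,b6} = {b0,b1}; idom=b1
  b6: preds {b3,b4}: {b0,b1,b2,b3} ∩ {b0,b1,b2,b3,b4} = {b0,b1,b2,b3}; idom=b3
  b7: preds {b4,b5}: {b0,b1,b2,b3,b4} ∩ {b0,b1,b2,b3,b4,b5} = {b0,b1,b2,b3,b4}; idom=b4

DF derivation:
  b1←b0: walk · to b0
  b1←b3: walk b3→b2→b1 to b0
  b2←b1: walk · to b1
  b2←b6: walk b6→b3→b2 to b1
  b6←b3: walk · to b3
  b6←b4: walk b4 to b3
  b7←b4: walk · to b4
  b7←b5: walk b5 to b4
  b0: DF=∅
  b1: DF={b1}
  b2: DF={b1,b2}
  b3: DF={b1,b2}
  b4: DF={b6}
  b5: DF={b7}
  b6: DF={b2}
  b7: DF=∅

φ for y: defs {b0,b1,b4,b6}
  DF⁺ = {b1,b2,b6}

Answer: ["b1", "b2", "b6"]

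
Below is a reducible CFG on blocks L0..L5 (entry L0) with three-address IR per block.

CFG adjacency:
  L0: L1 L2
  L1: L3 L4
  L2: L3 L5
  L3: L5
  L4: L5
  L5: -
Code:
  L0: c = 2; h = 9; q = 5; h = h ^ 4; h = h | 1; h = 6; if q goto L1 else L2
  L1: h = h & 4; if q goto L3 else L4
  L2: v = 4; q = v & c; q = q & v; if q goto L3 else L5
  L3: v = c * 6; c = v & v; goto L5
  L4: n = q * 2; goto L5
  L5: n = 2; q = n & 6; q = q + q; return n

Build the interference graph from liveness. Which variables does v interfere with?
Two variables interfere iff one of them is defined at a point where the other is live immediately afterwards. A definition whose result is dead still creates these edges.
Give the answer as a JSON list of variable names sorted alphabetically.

Answer: ["c", "q"]

Derivation:
Per-block:
  L0 def {c,h,q} use ∅
  L1 def {h} use {h,q}
  L2 def {q,v} use {c}
  L3 def {c,v} use {c}
  L4 def {n} use {q}
  L5 def {n,q} use ∅

Liveness:
  L0: in=∅ out={c,h,q}
  L1: in={c,h,q} out={c,q}
  L2: in={c} out={c}
  L3: in={c} out=∅
  L4: in={q} out=∅
  L5: in=∅ out=∅

Interference:
  c↔{h,q,v}
  h↔{c,q}
  n↔{q}
  q↔{c,h,n,v}
  v↔{c,q}

N(v) = ["c", "q"]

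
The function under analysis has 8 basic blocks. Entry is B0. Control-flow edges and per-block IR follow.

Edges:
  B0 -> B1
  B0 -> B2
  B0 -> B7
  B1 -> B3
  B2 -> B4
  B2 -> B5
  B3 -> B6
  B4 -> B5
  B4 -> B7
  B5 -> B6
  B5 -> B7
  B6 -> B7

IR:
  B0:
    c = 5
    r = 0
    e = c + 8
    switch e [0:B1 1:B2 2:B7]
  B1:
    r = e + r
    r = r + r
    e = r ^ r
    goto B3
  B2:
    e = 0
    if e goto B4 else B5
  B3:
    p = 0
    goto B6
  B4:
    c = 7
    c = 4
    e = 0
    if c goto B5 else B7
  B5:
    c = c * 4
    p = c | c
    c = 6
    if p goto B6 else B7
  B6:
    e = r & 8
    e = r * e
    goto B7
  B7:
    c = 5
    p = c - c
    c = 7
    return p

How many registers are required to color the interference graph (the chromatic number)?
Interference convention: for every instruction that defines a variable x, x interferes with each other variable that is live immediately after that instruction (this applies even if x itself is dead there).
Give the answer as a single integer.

Block summaries:
  B0: {c,e,r} / ∅
  B1: {e,r} / {e,r}
  B2: {e} / ∅
  B3: {p} / ∅
  B4: {c,e} / ∅
  B5: {c,p} / {c}
  B6: {e} / {r}
  B7: {c,p} / ∅

Backward fixpoint:
  B0 li=∅ lo={c,e,r}
  B1 li={e,r} lo={r}
  B2 li={c,r} lo={c,r}
  B3 li={r} lo={r}
  B4 li={r} lo={c,r}
  B5 li={c,r} lo={r}
  B6 li={r} lo=∅
  B7 li=∅ lo=∅

Interfere edges:
  c — {e,p,r}
  e — {c,r}
  p — {c,r}
  r — {c,e,p}

Registers:
  clique {c,e,r} ⇒ need ≥ 3
  assign c→c0 e→c2 p→c2 r→c1 — no edge inside a register ⇒ χ ≤ 3
  χ = 3

Answer: 3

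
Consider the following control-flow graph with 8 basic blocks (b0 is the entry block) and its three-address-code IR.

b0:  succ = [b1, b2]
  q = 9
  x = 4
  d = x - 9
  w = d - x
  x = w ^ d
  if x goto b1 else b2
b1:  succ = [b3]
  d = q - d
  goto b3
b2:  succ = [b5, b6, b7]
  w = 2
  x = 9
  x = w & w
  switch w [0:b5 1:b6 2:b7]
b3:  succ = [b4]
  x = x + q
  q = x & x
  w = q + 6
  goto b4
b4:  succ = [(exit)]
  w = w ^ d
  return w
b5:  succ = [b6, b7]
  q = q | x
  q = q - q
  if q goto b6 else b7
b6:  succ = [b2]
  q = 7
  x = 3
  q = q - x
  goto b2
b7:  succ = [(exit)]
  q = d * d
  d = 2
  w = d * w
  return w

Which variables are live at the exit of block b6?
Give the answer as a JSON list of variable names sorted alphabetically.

def/use:
  b0: {d,q,w,x} / ∅
  b1: {d} / {d,q}
  b2: {w,x} / ∅
  b3: {q,w,x} / {q,x}
  b4: {w} / {d,w}
  b5: {q} / {q,x}
  b6: {q,x} / ∅
  b7: {d,q,w} / {d,w}

Liveness:
  b0 li=∅ lo={d,q,x}
  b1 li={d,q,x} lo={d,q,x}
  b2 li={d,q} lo={d,q,w,x}
  b3 li={d,q,x} lo={d,w}
  b4 li={d,w} lo=∅
  b5 li={d,q,w,x} lo={d,w}
  b6 li={d} lo={d,q}
  b7 li={d,w} lo=∅

live-out(b6) = ["d", "q"]

Answer: ["d", "q"]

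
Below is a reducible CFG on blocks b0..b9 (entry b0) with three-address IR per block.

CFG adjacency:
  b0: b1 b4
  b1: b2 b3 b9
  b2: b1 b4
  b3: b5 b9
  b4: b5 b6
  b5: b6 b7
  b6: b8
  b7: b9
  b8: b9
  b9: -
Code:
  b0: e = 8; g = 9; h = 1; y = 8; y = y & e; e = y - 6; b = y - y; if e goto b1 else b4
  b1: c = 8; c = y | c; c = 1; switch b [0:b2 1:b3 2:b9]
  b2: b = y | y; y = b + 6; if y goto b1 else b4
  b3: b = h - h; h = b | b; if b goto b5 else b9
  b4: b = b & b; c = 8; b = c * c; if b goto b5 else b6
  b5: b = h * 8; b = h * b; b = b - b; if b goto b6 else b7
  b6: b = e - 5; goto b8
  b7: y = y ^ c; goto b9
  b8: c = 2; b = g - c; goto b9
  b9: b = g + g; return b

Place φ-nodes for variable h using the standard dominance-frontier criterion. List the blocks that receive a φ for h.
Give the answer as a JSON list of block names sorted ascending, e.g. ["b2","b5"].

idom tree: b1←b0 b2←b1 b3←b1 b4←b0 b5←b0 b6←b0 b7←b5 b8←b6 b9←b0
Join-block Dom:
  b1: preds {b0,b2}: {b0} ∩ {b0,b1,b2} = {b0}; idom=b0
  b4: preds {b0,b2}: {b0} ∩ {b0,b1,b2} = {b0}; idom=b0
  b5: preds {b3,b4}: {b0,b1,b3} ∩ {b0,b4} = {b0}; idom=b0
  b6: preds {b4,b5}: {b0,b4} ∩ {b0,b5} = {b0}; idom=b0
  b9: preds {b1,b3,b7,b8}: {b0,b1} ∩ {b0,b1,b3} ∩ {b0,b5,b7} ∩ {b0,b6,b8} = {b0}; idom=b0

DF derivation:
  join b1 pred b0: · stop@b0
  join b1 pred b2: b2→b1 stop@b0
  join b4 pred b0: · stop@b0
  join b4 pred b2: b2→b1 stop@b0
  join b5 pred b3: b3→b1 stop@b0
  join b5 pred b4: b4 stop@b0
  join b6 pred b4: b4 stop@b0
  join b6 pred b5: b5 stop@b0
  join b9 pred b1: b1 stop@b0
  join b9 pred b3: b3→b1 stop@b0
  join b9 pred b7: b7→b5 stop@b0
  join b9 pred b8: b8→b6 stop@b0
  DF(b0)=∅
  DF(b1)={b1,b4,b5,b9}
  DF(b2)={b1,b4}
  DF(b3)={b5,b9}
  DF(b4)={b5,b6}
  DF(b5)={b6,b9}
  DF(b6)={b9}
  DF(b7)={b9}
  DF(b8)={b9}
  DF(b9)=∅

φ for h: defs {b0,b3}
  DF⁺ = {b5,b6,b9}

Answer: ["b5", "b6", "b9"]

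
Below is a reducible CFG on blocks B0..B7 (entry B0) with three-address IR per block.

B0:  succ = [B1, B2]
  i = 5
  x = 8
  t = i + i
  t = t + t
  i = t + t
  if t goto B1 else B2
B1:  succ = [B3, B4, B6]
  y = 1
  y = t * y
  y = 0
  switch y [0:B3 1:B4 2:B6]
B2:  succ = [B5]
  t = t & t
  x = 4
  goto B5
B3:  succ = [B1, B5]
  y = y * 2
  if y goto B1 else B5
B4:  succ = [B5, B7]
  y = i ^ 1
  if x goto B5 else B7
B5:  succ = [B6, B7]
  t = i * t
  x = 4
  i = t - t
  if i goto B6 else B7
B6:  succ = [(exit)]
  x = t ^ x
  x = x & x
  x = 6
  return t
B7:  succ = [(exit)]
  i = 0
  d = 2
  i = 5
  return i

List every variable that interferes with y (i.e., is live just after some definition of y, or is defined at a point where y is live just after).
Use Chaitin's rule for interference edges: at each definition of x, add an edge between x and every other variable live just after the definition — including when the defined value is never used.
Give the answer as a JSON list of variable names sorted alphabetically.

Answer: ["i", "t", "x"]

Working:
Block summaries:
  B0: {i,t,x} / ∅
  B1: {y} / {t}
  B2: {t,x} / {t}
  B3: {y} / {y}
  B4: {y} / {i,x}
  B5: {i,t,x} / {i,t}
  B6: {x} / {t,x}
  B7: {d,i} / ∅

Backward fixpoint:
  live B0: ∅→{i,t,x}
  live B1: {i,t,x}→{i,t,x,y}
  live B2: {i,t}→{i,t}
  live B3: {i,t,x,y}→{i,t,x}
  live B4: {i,t,x}→{i,t}
  live B5: {i,t}→{t,x}
  live B6: {t,x}→∅
  live B7: ∅→∅

Interference:
  d↔∅
  i↔{t,x,y}
  t↔{i,x,y}
  x↔{i,t,y}
  y↔{i,t,x}

N(y) = ["i", "t", "x"]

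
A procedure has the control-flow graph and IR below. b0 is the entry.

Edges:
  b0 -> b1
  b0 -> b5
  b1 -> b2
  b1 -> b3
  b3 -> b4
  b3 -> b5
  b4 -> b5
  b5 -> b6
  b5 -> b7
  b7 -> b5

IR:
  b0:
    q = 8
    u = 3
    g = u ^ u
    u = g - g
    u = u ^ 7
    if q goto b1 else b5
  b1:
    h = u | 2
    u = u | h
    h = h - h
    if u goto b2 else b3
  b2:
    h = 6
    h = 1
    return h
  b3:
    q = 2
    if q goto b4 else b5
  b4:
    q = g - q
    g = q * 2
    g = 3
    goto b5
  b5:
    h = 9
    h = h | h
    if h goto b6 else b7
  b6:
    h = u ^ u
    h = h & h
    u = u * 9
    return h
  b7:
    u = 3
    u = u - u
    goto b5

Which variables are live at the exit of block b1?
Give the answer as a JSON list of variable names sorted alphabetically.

Answer: ["g", "u"]

Working:
def/use:
  b0 def {g,q,u} use ∅
  b1 def {h,u} use {u}
  b2 def {h} use ∅
  b3 def {q} use ∅
  b4 def {g,q} use {g,q}
  b5 def {h} use ∅
  b6 def {h,u} use {u}
  b7 def {u} use ∅

Liveness:
  b0 li=∅ lo={g,u}
  b1 li={g,u} lo={g,u}
  b2 li=∅ lo=∅
  b3 li={g,u} lo={g,q,u}
  b4 li={g,q,u} lo={u}
  b5 li={u} lo={u}
  b6 li={u} lo=∅
  b7 li=∅ lo={u}

live-out(b1) = ["g", "u"]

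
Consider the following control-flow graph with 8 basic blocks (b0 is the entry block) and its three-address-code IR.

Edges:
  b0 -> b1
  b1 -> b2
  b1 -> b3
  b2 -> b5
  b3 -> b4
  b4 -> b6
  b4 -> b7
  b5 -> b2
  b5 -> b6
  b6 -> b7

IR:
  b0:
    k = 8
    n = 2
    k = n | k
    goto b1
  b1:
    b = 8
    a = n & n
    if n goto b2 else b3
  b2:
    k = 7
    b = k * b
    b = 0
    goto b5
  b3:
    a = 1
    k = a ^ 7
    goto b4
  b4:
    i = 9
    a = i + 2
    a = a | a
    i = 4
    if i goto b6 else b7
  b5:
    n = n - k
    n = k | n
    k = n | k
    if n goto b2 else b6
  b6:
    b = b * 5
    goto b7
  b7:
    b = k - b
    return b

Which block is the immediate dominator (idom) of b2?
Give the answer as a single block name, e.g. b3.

Answer: b1

Analysis:
idom tree: b1←b0 b2←b1 b3←b1 b4←b3 b5←b2 b6←b1 b7←b1
Dom∩ at merges:
  b2: preds {b1,b5}: {b0,b1} ∩ {b0,b1,b2,b5} = {b0,b1}; idom=b1
  b6: preds {b4,b5}: {b0,b1,b3,b4} ∩ {b0,b1,b2,b5} = {b0,b1}; idom=b1
  b7: preds {b4,b6}: {b0,b1,b3,b4} ∩ {b0,b1,b6} = {b0,b1}; idom=b1

idom(b2) = b1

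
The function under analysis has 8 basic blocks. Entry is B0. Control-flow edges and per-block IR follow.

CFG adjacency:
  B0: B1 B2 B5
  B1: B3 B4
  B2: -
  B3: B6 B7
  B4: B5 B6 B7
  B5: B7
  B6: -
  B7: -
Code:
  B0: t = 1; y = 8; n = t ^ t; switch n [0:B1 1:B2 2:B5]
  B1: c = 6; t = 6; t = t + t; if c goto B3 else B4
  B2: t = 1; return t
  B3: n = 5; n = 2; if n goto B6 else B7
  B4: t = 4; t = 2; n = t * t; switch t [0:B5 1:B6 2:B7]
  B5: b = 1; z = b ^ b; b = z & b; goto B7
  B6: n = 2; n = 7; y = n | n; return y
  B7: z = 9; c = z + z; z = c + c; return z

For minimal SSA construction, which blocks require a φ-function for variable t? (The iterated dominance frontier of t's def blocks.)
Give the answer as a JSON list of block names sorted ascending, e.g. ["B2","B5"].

idom tree: B1←B0 B2←B0 B3←B1 B4←B1 B5←B0 B6←B1 B7←B0
Join-block Dom:
  B5: preds {B0,B4}: {B0} ∩ {B0,B1,B4} = {B0}; idom=B0
  B6: preds {B3,B4}: {B0,B1,B3} ∩ {B0,B1,B4} = {B0,B1}; idom=B1
  B7: preds {B3,B4,B5}: {B0,B1,B3} ∩ {B0,B1,B4} ∩ {B0,B5} = {B0}; idom=B0

Frontier:
  B5←B0: walk · to B0
  B5←B4: walk B4→B1 to B0
  B6←B3: walk B3 to B1
  B6←B4: walk B4 to B1
  B7←B3: walk B3→B1 to B0
  B7←B4: walk B4→B1 to B0
  B7←B5: walk B5 to B0
  B0 → ∅
  B1 → {B5,B7}
  B2 → ∅
  B3 → {B6,B7}
  B4 → {B5,B6,B7}
  B5 → {B7}
  B6 → ∅
  B7 → ∅

φ for t: defs {B0,B1,B2,B4}
  DF⁺ = {B5,B6,B7}

Answer: ["B5", "B6", "B7"]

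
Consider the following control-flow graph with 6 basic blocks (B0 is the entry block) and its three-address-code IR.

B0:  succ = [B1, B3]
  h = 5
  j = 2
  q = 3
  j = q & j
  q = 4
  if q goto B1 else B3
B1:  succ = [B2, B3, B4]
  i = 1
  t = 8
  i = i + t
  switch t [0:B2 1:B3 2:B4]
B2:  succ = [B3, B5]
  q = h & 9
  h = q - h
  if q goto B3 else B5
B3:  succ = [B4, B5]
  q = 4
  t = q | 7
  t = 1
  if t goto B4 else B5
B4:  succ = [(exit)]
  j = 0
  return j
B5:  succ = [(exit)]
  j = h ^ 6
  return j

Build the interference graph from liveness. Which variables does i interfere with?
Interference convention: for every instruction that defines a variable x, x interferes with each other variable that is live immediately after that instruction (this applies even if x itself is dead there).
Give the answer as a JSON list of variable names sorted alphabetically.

def/use:
  B0: {h,j,q} / ∅
  B1: {i,t} / ∅
  B2: {h,q} / {h}
  B3: {q,t} / ∅
  B4: {j} / ∅
  B5: {j} / {h}

Liveness:
  B0: in=∅ out={h}
  B1: in={h} out={h}
  B2: in={h} out={h}
  B3: in={h} out={h}
  B4: in=∅ out=∅
  B5: in={h} out=∅

Interference:
  h: {i,j,q,t}
  i: {h,t}
  j: {h,q}
  q: {h,j}
  t: {h,i}

N(i) = ["h", "t"]

Answer: ["h", "t"]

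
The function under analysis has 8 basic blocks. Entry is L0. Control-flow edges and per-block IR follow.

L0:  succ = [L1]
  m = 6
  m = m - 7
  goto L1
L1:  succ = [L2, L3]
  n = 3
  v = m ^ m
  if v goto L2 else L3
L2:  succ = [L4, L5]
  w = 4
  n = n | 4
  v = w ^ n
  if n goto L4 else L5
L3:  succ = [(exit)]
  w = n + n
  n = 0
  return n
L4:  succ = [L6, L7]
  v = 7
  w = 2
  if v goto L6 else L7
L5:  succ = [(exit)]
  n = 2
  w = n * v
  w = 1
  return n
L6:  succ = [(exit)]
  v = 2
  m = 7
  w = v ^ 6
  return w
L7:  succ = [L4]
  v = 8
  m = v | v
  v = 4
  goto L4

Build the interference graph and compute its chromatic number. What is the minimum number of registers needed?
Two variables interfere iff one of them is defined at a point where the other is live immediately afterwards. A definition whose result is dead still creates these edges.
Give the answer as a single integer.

Answer: 3

Working:
Per-block:
  L0: {m} / ∅
  L1: {n,v} / {m}
  L2: {n,v,w} / {n}
  L3: {n,w} / {n}
  L4: {v,w} / ∅
  L5: {n,w} / {v}
  L6: {m,v,w} / ∅
  L7: {m,v} / ∅

Live sets:
  L0 li=∅ lo={m}
  L1 li={m} lo={n}
  L2 li={n} lo={v}
  L3 li={n} lo=∅
  L4 li=∅ lo=∅
  L5 li={v} lo=∅
  L6 li=∅ lo=∅
  L7 li=∅ lo=∅

Interfere edges:
  m — {n,v}
  n — {m,v,w}
  v — {m,n,w}
  w — {n,v}

Chromatic number:
  clique {m,n,v} ⇒ need ≥ 3
  assign m→r2 n→r0 v→r1 w→r2 — no edge inside a register ⇒ χ ≤ 3
  χ = 3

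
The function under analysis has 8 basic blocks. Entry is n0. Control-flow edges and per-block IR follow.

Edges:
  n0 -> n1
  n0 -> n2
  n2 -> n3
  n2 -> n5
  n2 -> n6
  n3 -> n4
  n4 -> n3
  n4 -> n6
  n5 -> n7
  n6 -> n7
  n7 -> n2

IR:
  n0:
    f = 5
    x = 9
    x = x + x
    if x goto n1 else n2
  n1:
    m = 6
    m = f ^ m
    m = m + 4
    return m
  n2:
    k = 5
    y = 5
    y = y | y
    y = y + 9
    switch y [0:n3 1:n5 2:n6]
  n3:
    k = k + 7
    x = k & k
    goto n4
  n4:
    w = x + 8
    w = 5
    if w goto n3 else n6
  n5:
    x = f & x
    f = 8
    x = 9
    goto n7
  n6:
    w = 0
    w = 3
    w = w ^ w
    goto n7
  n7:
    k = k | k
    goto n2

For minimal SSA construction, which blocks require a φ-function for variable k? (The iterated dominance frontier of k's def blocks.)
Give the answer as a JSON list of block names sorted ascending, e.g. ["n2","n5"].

Answer: ["n2", "n3", "n6", "n7"]

Derivation:
idom tree: n1←n0 n2←n0 n3←n2 n4←n3 n5←n2 n6←n2 n7←n2
Dom at joins:
  n2: preds {n0,n7}: {n0} ∩ {n0,n2,n7} = {n0}; idom=n0
  n3: preds {n2,n4}: {n0,n2} ∩ {n0,n2,n3,n4} = {n0,n2}; idom=n2
  n6: preds {n2,n4}: {n0,n2} ∩ {n0,n2,n3,n4} = {n0,n2}; idom=n2
  n7: preds {n5,n6}: {n0,n2,n5} ∩ {n0,n2,n6} = {n0,n2}; idom=n2

Frontier:
  n2←n0: walk · to n0
  n2←n7: walk n7→n2 to n0
  n3←n2: walk · to n2
  n3←n4: walk n4→n3 to n2
  n6←n2: walk · to n2
  n6←n4: walk n4→n3 to n2
  n7←n5: walk n5 to n2
  n7←n6: walk n6 to n2
  n0: DF=∅
  n1: DF=∅
  n2: DF={n2}
  n3: DF={n3,n6}
  n4: DF={n3,n6}
  n5: DF={n7}
  n6: DF={n7}
  n7: DF={n2}

φ for k: defs {n2,n3,n7}
  DF⁺ = {n2,n3,n6,n7}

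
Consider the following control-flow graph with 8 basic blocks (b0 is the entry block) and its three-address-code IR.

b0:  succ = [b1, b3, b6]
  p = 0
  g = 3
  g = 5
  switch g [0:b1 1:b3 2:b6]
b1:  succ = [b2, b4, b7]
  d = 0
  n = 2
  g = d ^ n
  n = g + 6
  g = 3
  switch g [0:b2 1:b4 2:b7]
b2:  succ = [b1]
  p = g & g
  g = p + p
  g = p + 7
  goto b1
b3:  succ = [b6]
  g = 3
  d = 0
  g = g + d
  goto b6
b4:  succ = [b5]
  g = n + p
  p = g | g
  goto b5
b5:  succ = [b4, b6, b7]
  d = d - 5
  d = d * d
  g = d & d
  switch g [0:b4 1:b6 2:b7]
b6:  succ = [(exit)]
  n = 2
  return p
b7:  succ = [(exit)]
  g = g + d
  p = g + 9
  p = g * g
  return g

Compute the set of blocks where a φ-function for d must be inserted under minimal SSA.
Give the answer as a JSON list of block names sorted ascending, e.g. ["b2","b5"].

Answer: ["b1", "b4", "b6", "b7"]

Analysis:
idom tree: b1←b0 b2←b1 b3←b0 b4←b1 b5←b4 b6←b0 b7←b1
Dom∩ at merges:
  b1: preds {b0,b2}: {b0} ∩ {b0,b1,b2} = {b0}; idom=b0
  b4: preds {b1,b5}: {b0,b1} ∩ {b0,b1,b4,b5} = {b0,b1}; idom=b1
  b6: preds {b0,b3,b5}: {b0} ∩ {b0,b3} ∩ {b0,b1,b4,b5} = {b0}; idom=b0
  b7: preds {b1,b5}: {b0,b1} ∩ {b0,b1,b4,b5} = {b0,b1}; idom=b1

DF walk-up:
  b1←b0: walk · to b0
  b1←b2: walk b2→b1 to b0
  b4←b1: walk · to b1
  b4←b5: walk b5→b4 to b1
  b6←b0: walk · to b0
  b6←b3: walk b3 to b0
  b6←b5: walk b5→b4→b1 to b0
  b7←b1: walk · to b1
  b7←b5: walk b5→b4 to b1
  b0 → ∅
  b1 → {b1,b6}
  b2 → {b1}
  b3 → {b6}
  b4 → {b4,b6,b7}
  b5 → {b4,b6,b7}
  b6 → ∅
  b7 → ∅

φ for d: defs {b1,b3,b5}
  DF⁺ = {b1,b4,b6,b7}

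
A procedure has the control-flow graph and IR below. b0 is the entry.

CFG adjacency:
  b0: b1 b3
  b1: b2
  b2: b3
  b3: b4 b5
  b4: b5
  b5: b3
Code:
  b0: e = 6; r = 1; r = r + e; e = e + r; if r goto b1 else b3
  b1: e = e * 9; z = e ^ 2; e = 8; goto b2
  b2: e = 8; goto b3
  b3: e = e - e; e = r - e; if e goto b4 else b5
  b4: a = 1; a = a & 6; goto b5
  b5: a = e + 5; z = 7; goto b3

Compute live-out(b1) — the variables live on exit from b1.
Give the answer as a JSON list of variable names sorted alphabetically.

Answer: ["r"]

Analysis:
Per-block:
  b0: def={e,r} ue=∅
  b1: def={e,z} ue={e}
  b2: def={e} ue=∅
  b3: def={e} ue={e,r}
  b4: def={a} ue=∅
  b5: def={a,z} ue={e}

Liveness:
  live b0: ∅→{e,r}
  live b1: {e,r}→{r}
  live b2: {r}→{e,r}
  live b3: {e,r}→{e,r}
  live b4: {e,r}→{e,r}
  live b5: {e,r}→{e,r}

live-out(b1) = ["r"]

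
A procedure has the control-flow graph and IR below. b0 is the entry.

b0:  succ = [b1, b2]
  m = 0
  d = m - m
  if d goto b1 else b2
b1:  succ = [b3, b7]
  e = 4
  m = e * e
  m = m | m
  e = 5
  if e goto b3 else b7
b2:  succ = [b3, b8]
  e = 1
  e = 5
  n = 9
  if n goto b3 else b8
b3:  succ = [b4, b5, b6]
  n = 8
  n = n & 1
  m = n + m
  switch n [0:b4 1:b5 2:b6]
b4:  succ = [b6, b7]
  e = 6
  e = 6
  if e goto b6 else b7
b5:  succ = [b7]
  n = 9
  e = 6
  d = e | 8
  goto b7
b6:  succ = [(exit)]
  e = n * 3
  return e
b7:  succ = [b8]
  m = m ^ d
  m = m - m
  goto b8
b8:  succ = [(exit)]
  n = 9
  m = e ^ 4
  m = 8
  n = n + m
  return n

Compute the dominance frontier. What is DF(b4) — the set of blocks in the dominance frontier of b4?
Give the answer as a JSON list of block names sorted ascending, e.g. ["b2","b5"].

Answer: ["b6", "b7"]

Analysis:
idom tree: b1←b0 b2←b0 b3←b0 b4←b3 b5←b3 b6←b3 b7←b0 b8←b0
Dom∩ at merges:
  b3: preds {b1,b2}: {b0,b1} ∩ {b0,b2} = {b0}; idom=b0
  b6: preds {b3,b4}: {b0,b3} ∩ {b0,b3,b4} = {b0,b3}; idom=b3
  b7: preds {b1,b4,b5}: {b0,b1} ∩ {b0,b3,b4} ∩ {b0,b3,b5} = {b0}; idom=b0
  b8: preds {b2,b7}: {b0,b2} ∩ {b0,b7} = {b0}; idom=b0

DF walk-up:
  b3←b1: walk b1 to b0
  b3←b2: walk b2 to b0
  b6←b3: walk · to b3
  b6←b4: walk b4 to b3
  b7←b1: walk b1 to b0
  b7←b4: walk b4→b3 to b0
  b7←b5: walk b5→b3 to b0
  b8←b2: walk b2 to b0
  b8←b7: walk b7 to b0
  b0 → ∅
  b1 → {b3,b7}
  b2 → {b3,b8}
  b3 → {b7}
  b4 → {b6,b7}
  b5 → {b7}
  b6 → ∅
  b7 → {b8}
  b8 → ∅

DF(b4) = ["b6", "b7"]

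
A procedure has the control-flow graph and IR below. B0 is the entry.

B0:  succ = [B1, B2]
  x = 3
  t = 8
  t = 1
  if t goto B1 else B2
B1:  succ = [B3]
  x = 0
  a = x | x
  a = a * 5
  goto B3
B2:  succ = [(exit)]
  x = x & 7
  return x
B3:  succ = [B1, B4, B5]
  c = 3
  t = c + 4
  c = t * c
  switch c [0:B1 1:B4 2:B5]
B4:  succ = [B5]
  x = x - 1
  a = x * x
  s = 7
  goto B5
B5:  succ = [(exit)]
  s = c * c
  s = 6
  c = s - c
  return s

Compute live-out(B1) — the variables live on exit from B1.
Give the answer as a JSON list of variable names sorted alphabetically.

Answer: ["x"]

Analysis:
def/use:
  B0: {t,x} / ∅
  B1: {a,x} / ∅
  B2: {x} / {x}
  B3: {c,t} / ∅
  B4: {a,s,x} / {x}
  B5: {c,s} / {c}

Backward fixpoint:
  live B0: ∅→{x}
  live B1: ∅→{x}
  live B2: {x}→∅
  live B3: {x}→{c,x}
  live B4: {c,x}→{c}
  live B5: {c}→∅

live-out(B1) = ["x"]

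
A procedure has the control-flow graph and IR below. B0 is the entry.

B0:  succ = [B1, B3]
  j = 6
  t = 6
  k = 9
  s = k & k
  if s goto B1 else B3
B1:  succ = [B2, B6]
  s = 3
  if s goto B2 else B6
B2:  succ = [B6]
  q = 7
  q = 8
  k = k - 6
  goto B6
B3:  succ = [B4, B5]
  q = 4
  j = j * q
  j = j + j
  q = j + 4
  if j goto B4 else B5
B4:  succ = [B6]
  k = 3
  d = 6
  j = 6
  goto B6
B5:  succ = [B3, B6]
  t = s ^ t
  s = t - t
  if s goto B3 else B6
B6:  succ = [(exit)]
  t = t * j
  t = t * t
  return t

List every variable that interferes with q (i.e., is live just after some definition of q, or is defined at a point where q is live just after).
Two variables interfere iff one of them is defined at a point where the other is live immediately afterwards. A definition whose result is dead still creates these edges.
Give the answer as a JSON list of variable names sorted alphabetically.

Answer: ["j", "k", "s", "t"]

Analysis:
Per-block:
  B0 def {j,k,s,t} use ∅
  B1 def {s} use ∅
  B2 def {k,q} use {k}
  B3 def {j,q} use {j}
  B4 def {d,j,k} use ∅
  B5 def {s,t} use {s,t}
  B6 def {t} use {j,t}

Backward fixpoint:
  live B0: ∅→{j,k,s,t}
  live B1: {j,k,t}→{j,k,t}
  live B2: {j,k,t}→{j,t}
  live B3: {j,s,t}→{j,s,t}
  live B4: {t}→{j,t}
  live B5: {j,s,t}→{j,s,t}
  live B6: {j,t}→∅

Conflict graph:
  d↔{t}
  j↔{k,q,s,t}
  k↔{j,q,s,t}
  q↔{j,k,s,t}
  s↔{j,k,q,t}
  t↔{d,j,k,q,s}

N(q) = ["j", "k", "s", "t"]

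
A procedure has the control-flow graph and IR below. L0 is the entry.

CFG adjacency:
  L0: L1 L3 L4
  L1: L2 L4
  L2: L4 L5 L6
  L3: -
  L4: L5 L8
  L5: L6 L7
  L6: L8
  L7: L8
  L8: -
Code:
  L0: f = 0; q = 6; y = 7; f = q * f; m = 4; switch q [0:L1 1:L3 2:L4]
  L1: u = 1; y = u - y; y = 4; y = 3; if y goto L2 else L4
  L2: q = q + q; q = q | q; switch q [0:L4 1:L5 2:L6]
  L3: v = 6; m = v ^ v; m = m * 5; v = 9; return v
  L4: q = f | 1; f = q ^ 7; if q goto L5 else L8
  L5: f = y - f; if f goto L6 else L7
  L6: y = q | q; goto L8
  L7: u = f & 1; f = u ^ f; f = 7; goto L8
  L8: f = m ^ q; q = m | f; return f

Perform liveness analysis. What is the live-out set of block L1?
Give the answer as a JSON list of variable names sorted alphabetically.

Per-block:
  L0: {f,m,q,y} / ∅
  L1: {u,y} / {y}
  L2: {q} / {q}
  L3: {m,v} / ∅
  L4: {f,q} / {f}
  L5: {f} / {f,y}
  L6: {y} / {q}
  L7: {f,u} / {f}
  L8: {f,q} / {m,q}

Live sets:
  live L0: ∅→{f,m,q,y}
  live L1: {f,m,q,y}→{f,m,q,y}
  live L2: {f,m,q,y}→{f,m,q,y}
  live L3: ∅→∅
  live L4: {f,m,y}→{f,m,q,y}
  live L5: {f,m,q,y}→{f,m,q}
  live L6: {m,q}→{m,q}
  live L7: {f,m,q}→{m,q}
  live L8: {m,q}→∅

live-out(L1) = ["f", "m", "q", "y"]

Answer: ["f", "m", "q", "y"]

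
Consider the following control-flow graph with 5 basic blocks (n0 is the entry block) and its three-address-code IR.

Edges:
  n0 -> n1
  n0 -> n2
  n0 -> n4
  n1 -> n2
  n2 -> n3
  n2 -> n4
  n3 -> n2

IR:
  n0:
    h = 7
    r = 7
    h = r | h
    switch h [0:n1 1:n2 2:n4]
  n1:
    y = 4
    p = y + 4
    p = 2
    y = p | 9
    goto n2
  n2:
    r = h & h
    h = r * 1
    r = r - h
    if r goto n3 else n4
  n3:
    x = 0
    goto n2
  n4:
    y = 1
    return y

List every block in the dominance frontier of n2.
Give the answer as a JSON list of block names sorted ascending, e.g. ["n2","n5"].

Answer: ["n2", "n4"]

Analysis:
idom tree: n1←n0 n2←n0 n3←n2 n4←n0
Dom at joins:
  n2: preds {n0,n1,n3}: {n0} ∩ {n0,n1} ∩ {n0,n2,n3} = {n0}; idom=n0
  n4: preds {n0,n2}: {n0} ∩ {n0,n2} = {n0}; idom=n0

Frontier:
  join n2 pred n0: · stop@n0
  join n2 pred n1: n1 stop@n0
  join n2 pred n3: n3→n2 stop@n0
  join n4 pred n0: · stop@n0
  join n4 pred n2: n2 stop@n0
  DF(n0)=∅
  DF(n1)={n2}
  DF(n2)={n2,n4}
  DF(n3)={n2}
  DF(n4)=∅

DF(n2) = ["n2", "n4"]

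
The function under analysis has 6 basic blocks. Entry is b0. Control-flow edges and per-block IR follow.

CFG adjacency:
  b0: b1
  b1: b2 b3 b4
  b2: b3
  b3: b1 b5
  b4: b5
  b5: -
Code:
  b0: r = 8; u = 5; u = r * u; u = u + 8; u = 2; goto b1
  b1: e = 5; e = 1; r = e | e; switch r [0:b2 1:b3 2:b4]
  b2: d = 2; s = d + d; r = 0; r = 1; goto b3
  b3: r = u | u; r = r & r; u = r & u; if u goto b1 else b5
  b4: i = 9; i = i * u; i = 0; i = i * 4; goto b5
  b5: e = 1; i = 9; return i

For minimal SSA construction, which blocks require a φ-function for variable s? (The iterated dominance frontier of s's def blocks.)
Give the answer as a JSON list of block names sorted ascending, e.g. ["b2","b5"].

Answer: ["b1", "b3", "b5"]

Analysis:
idom tree: b1←b0 b2←b1 b3←b1 b4←b1 b5←b1
Join-block Dom:
  b1: preds {b0,b3}: {b0} ∩ {b0,b1,b3} = {b0}; idom=b0
  b3: preds {b1,b2}: {b0,b1} ∩ {b0,b1,b2} = {b0,b1}; idom=b1
  b5: preds {b3,b4}: {b0,b1,b3} ∩ {b0,b1,b4} = {b0,b1}; idom=b1

Frontier:
  join b1 pred b0: · stop@b0
  join b1 pred b3: b3→b1 stop@b0
  join b3 pred b1: · stop@b1
  join b3 pred b2: b2 stop@b1
  join b5 pred b3: b3 stop@b1
  join b5 pred b4: b4 stop@b1
  DF(b0)=∅
  DF(b1)={b1}
  DF(b2)={b3}
  DF(b3)={b1,b5}
  DF(b4)={b5}
  DF(b5)=∅

φ for s: defs {b2}
  DF⁺ = {b1,b3,b5}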